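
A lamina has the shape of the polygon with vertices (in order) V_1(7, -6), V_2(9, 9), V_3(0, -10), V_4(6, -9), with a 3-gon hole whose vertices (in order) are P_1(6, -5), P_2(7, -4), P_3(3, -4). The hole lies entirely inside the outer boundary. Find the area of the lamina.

Outer boundary:
Σ = (117) + (-90) + (60) + (27) = 114
Area = |Σ|/2 = 57.
Hole:
Cross-terms: 11, -16, 9  ⇒  Σ = 4
Area = |Σ|/2 = 2.
Net area = 57 − 2 = 55.

55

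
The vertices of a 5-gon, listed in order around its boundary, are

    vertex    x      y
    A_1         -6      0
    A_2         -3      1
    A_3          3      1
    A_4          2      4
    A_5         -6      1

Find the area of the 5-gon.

15

Apply Gauss's area formula: 2A = Σ (x_i·y_{i+1} − x_{i+1}·y_i), indices taken mod 5.
A_1→A_2: (-6)(1) − (-3)(0) = -6
A_2→A_3: (-3)(1) − (3)(1) = -6
A_3→A_4: (3)(4) − (2)(1) = 10
A_4→A_5: (2)(1) − (-6)(4) = 26
A_5→A_1: (-6)(0) − (-6)(1) = 6
Σ = 30
Area = |Σ|/2 = 15.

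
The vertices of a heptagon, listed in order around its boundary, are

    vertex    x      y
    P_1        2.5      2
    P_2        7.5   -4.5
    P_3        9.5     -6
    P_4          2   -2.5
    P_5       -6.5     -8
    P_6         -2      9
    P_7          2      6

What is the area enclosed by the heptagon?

94

P_1→P_2: (2.5)(-4.5) − (7.5)(2) = -26.25
P_2→P_3: (7.5)(-6) − (9.5)(-4.5) = -2.25
P_3→P_4: (9.5)(-2.5) − (2)(-6) = -11.75
P_4→P_5: (2)(-8) − (-6.5)(-2.5) = -32.25
P_5→P_6: (-6.5)(9) − (-2)(-8) = -74.5
P_6→P_7: (-2)(6) − (2)(9) = -30
P_7→P_1: (2)(2) − (2.5)(6) = -11
Σ = -188
Area = |Σ|/2 = 94.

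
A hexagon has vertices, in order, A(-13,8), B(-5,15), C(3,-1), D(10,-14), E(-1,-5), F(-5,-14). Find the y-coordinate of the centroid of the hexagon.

Apply the shoelace (surveyor's) formula. First the cross-terms c_i = x_i·y_{i+1} − x_{i+1}·y_i:
  -155, -40, -32, -64, -11, -222  ⇒  2A = -524, A = -262.
Then Σ (y_i + y_{i+1})·c_i = -888, so ȳ = -888 / (6·(-262)) = 74/131.

74/131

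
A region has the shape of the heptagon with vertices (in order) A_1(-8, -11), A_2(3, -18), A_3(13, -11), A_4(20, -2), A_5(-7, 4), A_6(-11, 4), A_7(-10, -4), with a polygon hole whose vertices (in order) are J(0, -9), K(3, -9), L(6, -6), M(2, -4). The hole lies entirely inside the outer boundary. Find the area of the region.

391.5

Outer boundary:
Apply the shoelace formula: 2A = Σ (x_i·y_{i+1} − x_{i+1}·y_i), indices taken mod 7.
A_1→A_2: (-8)(-18) − (3)(-11) = 177
A_2→A_3: (3)(-11) − (13)(-18) = 201
A_3→A_4: (13)(-2) − (20)(-11) = 194
A_4→A_5: (20)(4) − (-7)(-2) = 66
A_5→A_6: (-7)(4) − (-11)(4) = 16
A_6→A_7: (-11)(-4) − (-10)(4) = 84
A_7→A_1: (-10)(-11) − (-8)(-4) = 78
Σ = 816
Area = |Σ|/2 = 408.
Hole:
Σ = (27) + (36) + (-12) + (-18) = 33
Area = |Σ|/2 = 16.5.
Net area = 408 − 16.5 = 391.5.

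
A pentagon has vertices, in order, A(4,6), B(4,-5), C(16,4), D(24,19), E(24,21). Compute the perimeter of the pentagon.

70

|AB| = √((0)² + (-11)²) = √121 = 11
|BC| = √((12)² + (9)²) = √225 = 15
|CD| = √((8)² + (15)²) = √289 = 17
|DE| = √((0)² + (2)²) = √4 = 2
|EA| = √((-20)² + (-15)²) = √625 = 25
Perimeter = 11 + 15 + 17 + 2 + 25 = 70.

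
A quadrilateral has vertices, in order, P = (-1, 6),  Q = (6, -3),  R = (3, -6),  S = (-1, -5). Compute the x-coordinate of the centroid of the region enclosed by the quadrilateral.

Apply Gauss's area formula. First the cross-terms c_i = x_i·y_{i+1} − x_{i+1}·y_i:
  -33, -27, -21, -11  ⇒  2A = -92, A = -46.
Then Σ (x_i + x_{i+1})·c_i = -428, so x̄ = -428 / (6·(-46)) = 107/69.

107/69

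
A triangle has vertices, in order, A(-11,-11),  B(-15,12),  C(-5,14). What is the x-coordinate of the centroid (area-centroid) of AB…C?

-31/3

Apply Gauss's area formula. First the cross-terms c_i = x_i·y_{i+1} − x_{i+1}·y_i:
  -297, -150, 209  ⇒  2A = -238, A = -119.
Then Σ (x_i + x_{i+1})·c_i = 7378, so x̄ = 7378 / (6·(-119)) = -31/3.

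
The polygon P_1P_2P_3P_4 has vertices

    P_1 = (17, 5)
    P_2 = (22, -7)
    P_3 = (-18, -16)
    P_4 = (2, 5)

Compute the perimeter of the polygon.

98

|P_1P_2| = √((5)² + (-12)²) = √169 = 13
|P_2P_3| = √((-40)² + (-9)²) = √1681 = 41
|P_3P_4| = √((20)² + (21)²) = √841 = 29
|P_4P_1| = √((15)² + (0)²) = √225 = 15
Perimeter = 13 + 41 + 29 + 15 = 98.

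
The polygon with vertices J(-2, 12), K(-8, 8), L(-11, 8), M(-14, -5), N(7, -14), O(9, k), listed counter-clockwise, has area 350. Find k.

Write out the shoelace sum; only the two edges meeting at O involve k:
2·Area = [(7·k − 9·(-14)) + (9·12 − (-2)·k)] + 502
       = 9·k + 736 = 700
⇒ k = -4.

-4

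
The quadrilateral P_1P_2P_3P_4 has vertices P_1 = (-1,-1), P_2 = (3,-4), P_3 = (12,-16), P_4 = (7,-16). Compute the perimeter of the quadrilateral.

|P_1P_2| = √((4)² + (-3)²) = √25 = 5
|P_2P_3| = √((9)² + (-12)²) = √225 = 15
|P_3P_4| = √((-5)² + (0)²) = √25 = 5
|P_4P_1| = √((-8)² + (15)²) = √289 = 17
Perimeter = 5 + 15 + 5 + 17 = 42.

42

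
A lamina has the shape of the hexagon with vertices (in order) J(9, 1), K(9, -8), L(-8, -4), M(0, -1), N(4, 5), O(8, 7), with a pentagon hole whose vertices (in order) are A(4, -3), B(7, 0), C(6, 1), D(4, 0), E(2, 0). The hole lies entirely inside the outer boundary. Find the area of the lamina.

109

Outer boundary:
Apply the shoelace (surveyor's) formula: 2A = Σ (x_i·y_{i+1} − x_{i+1}·y_i), indices taken mod 6.
Σ = (-81) + (-100) + (8) + (4) + (-12) + (-55) = -236
Area = |Σ|/2 = 118.
Hole:
Σ = (21) + (7) + (-4) + (0) + (-6) = 18
Area = |Σ|/2 = 9.
Net area = 118 − 9 = 109.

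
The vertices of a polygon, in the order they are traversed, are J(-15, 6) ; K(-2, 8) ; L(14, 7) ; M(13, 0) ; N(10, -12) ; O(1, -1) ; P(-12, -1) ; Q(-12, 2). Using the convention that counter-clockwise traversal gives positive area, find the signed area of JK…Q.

Apply the shoelace formula: 2A = Σ (x_i·y_{i+1} − x_{i+1}·y_i), indices taken mod 8.
Cross-terms: -108, -126, -91, -156, 2, -13, -36, -42  ⇒  Σ = -570
Signed area = Σ/2 = -285 (negative ⇒ clockwise traversal).

-285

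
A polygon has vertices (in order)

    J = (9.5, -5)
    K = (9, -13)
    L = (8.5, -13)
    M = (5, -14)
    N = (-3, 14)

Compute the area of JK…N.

Apply the shoelace (surveyor's) formula: 2A = Σ (x_i·y_{i+1} − x_{i+1}·y_i), indices taken mod 5.
Cross-terms: -78.5, -6.5, -54, 28, -118  ⇒  Σ = -229
Area = |Σ|/2 = 114.5.

114.5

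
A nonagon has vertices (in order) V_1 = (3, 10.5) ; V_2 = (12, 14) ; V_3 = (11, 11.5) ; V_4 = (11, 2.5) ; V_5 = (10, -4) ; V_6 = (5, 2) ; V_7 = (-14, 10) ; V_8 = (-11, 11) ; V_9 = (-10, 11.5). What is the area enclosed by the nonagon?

175

Σ = (-84) + (-16) + (-99) + (-69) + (40) + (78) + (-44) + (-16.5) + (-139.5) = -350
Area = |Σ|/2 = 175.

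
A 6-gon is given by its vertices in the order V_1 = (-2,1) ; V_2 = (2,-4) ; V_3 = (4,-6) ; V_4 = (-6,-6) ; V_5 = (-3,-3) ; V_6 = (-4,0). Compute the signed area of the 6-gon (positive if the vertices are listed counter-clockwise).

Σ = (6) + (4) + (-60) + (0) + (-12) + (-4) = -66
Signed area = Σ/2 = -33 (negative ⇒ clockwise traversal).

-33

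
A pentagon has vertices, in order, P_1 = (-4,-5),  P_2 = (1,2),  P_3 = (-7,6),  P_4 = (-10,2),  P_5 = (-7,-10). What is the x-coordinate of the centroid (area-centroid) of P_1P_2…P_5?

Apply the shoelace (surveyor's) formula. First the cross-terms c_i = x_i·y_{i+1} − x_{i+1}·y_i:
  -3, 20, 46, 114, -5  ⇒  2A = 172, A = 86.
Then Σ (x_i + x_{i+1})·c_i = -2776, so x̄ = -2776 / (6·86) = -694/129.

-694/129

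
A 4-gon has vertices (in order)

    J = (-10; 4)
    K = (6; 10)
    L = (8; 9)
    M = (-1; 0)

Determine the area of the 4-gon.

72.5

Apply the shoelace (surveyor's) formula: 2A = Σ (x_i·y_{i+1} − x_{i+1}·y_i), indices taken mod 4.
Σ = (-124) + (-26) + (9) + (-4) = -145
Area = |Σ|/2 = 72.5.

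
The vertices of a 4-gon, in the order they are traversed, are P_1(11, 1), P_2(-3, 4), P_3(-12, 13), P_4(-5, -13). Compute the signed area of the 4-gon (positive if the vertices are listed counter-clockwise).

Σ = (47) + (9) + (221) + (138) = 415
Signed area = Σ/2 = 207.5 (positive ⇒ counter-clockwise traversal).

207.5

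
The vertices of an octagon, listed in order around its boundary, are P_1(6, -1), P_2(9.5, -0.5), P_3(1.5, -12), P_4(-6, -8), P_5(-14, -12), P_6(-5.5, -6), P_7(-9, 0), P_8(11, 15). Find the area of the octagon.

251.375

Apply the surveyor's formula: 2A = Σ (x_i·y_{i+1} − x_{i+1}·y_i), indices taken mod 8.
Cross-terms: 6.5, -113.25, -84, -40, 18, -54, -135, -101  ⇒  Σ = -502.75
Area = |Σ|/2 = 251.375.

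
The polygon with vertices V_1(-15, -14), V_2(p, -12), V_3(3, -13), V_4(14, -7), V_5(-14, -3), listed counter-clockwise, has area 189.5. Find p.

-9

The doubled signed area Σ (x_i y_{i+1} − x_{i+1} y_i) is linear in p.
With p=0 it equals 388; the coefficient of p is 1 (from the two edges through V_2).
So 1·p + 388 = 2·189.5 = 379 ⇒ p = -9.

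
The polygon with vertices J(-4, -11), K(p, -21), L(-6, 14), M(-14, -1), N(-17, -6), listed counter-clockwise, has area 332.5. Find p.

11

Write out the shoelace sum; only the two edges meeting at K involve p:
2·Area = [((-4)·(-21) − p·(-11)) + (p·14 − (-6)·(-21))] + 432
       = 25·p + 390 = 665
⇒ p = 11.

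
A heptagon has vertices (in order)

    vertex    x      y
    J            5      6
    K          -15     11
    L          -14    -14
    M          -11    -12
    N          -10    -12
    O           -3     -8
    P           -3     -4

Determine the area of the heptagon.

Apply the surveyor's formula: 2A = Σ (x_i·y_{i+1} − x_{i+1}·y_i), indices taken mod 7.
Σ = (145) + (364) + (14) + (12) + (44) + (-12) + (2) = 569
Area = |Σ|/2 = 284.5.

284.5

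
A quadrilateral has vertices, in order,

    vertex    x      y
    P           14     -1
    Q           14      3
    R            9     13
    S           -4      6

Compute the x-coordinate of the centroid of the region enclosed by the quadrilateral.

Apply the shoelace (surveyor's) formula. First the cross-terms c_i = x_i·y_{i+1} − x_{i+1}·y_i:
  56, 155, 106, -80  ⇒  2A = 237, A = 118.5.
Then Σ (x_i + x_{i+1})·c_i = 4863, so x̄ = 4863 / (6·118.5) = 1621/237.

1621/237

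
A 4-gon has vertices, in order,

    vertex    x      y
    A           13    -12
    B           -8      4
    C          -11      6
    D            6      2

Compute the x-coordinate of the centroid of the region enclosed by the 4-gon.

143/51

Apply Gauss's area formula. First the cross-terms c_i = x_i·y_{i+1} − x_{i+1}·y_i:
  -44, -4, -58, -98  ⇒  2A = -204, A = -102.
Then Σ (x_i + x_{i+1})·c_i = -1716, so x̄ = -1716 / (6·(-102)) = 143/51.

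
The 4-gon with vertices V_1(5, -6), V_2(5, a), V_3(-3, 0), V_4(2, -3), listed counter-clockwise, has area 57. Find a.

Write out the shoelace sum; only the two edges meeting at V_2 involve a:
2·Area = [(5·a − 5·(-6)) + (5·0 − (-3)·a)] + 12
       = 8·a + 42 = 114
⇒ a = 9.

9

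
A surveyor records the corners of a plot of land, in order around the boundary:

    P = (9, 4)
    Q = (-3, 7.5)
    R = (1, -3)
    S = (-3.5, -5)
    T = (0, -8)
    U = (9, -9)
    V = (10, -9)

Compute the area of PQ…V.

Σ = (79.5) + (1.5) + (-15.5) + (28) + (72) + (9) + (121) = 295.5
Area = |Σ|/2 = 147.75.

147.75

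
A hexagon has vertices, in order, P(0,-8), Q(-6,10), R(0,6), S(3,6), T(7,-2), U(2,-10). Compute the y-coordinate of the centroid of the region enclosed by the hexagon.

0

Apply the shoelace formula. First the cross-terms c_i = x_i·y_{i+1} − x_{i+1}·y_i:
  -48, -36, -18, -48, -66, -16  ⇒  2A = -232, A = -116.
Then Σ (y_i + y_{i+1})·c_i = 0, so ȳ = 0 / (6·(-116)) = 0.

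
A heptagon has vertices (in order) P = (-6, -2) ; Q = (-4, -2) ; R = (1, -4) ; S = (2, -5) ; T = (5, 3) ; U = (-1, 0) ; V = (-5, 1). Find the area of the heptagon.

Apply the shoelace formula: 2A = Σ (x_i·y_{i+1} − x_{i+1}·y_i), indices taken mod 7.
Σ = (4) + (18) + (3) + (31) + (3) + (-1) + (16) = 74
Area = |Σ|/2 = 37.

37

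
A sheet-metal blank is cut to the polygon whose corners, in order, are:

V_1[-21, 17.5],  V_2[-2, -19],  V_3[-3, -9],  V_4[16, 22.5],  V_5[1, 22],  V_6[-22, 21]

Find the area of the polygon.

681

Cross-terms: 434, -39, 76.5, 329.5, 505, 56  ⇒  Σ = 1362
Area = |Σ|/2 = 681.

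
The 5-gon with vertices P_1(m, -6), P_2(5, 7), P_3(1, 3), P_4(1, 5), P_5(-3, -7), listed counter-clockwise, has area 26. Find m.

Write out the shoelace sum; only the two edges meeting at P_1 involve m:
2·Area = [((-3)·(-6) − m·(-7)) + (m·7 − 5·(-6))] + 18
       = 14·m + 66 = 52
⇒ m = -1.

-1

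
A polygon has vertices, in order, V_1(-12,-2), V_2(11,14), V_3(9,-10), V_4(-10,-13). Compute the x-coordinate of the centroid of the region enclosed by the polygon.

13/21

Apply the surveyor's formula. First the cross-terms c_i = x_i·y_{i+1} − x_{i+1}·y_i:
  -146, -236, -217, -136  ⇒  2A = -735, A = -367.5.
Then Σ (x_i + x_{i+1})·c_i = -1365, so x̄ = -1365 / (6·(-367.5)) = 13/21.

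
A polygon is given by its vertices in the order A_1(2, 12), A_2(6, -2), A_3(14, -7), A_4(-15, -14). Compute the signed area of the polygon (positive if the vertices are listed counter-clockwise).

Apply the shoelace formula: 2A = Σ (x_i·y_{i+1} − x_{i+1}·y_i), indices taken mod 4.
A_1→A_2: (2)(-2) − (6)(12) = -76
A_2→A_3: (6)(-7) − (14)(-2) = -14
A_3→A_4: (14)(-14) − (-15)(-7) = -301
A_4→A_1: (-15)(12) − (2)(-14) = -152
Σ = -543
Signed area = Σ/2 = -271.5 (negative ⇒ clockwise traversal).

-271.5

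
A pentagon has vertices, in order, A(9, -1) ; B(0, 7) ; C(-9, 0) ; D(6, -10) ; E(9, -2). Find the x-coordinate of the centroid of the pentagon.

118/101

Apply the surveyor's formula. First the cross-terms c_i = x_i·y_{i+1} − x_{i+1}·y_i:
  63, 63, 90, 78, 9  ⇒  2A = 303, A = 151.5.
Then Σ (x_i + x_{i+1})·c_i = 1062, so x̄ = 1062 / (6·151.5) = 118/101.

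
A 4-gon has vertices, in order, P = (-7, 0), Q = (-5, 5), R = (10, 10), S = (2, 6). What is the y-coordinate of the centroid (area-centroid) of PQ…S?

Apply the shoelace formula. First the cross-terms c_i = x_i·y_{i+1} − x_{i+1}·y_i:
  -35, -100, 40, 42  ⇒  2A = -53, A = -26.5.
Then Σ (y_i + y_{i+1})·c_i = -783, so ȳ = -783 / (6·(-26.5)) = 261/53.

261/53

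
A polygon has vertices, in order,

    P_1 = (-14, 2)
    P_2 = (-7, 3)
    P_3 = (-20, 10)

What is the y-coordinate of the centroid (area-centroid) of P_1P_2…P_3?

5

Apply the shoelace formula. First the cross-terms c_i = x_i·y_{i+1} − x_{i+1}·y_i:
  -28, -10, 100  ⇒  2A = 62, A = 31.
Then Σ (y_i + y_{i+1})·c_i = 930, so ȳ = 930 / (6·31) = 5.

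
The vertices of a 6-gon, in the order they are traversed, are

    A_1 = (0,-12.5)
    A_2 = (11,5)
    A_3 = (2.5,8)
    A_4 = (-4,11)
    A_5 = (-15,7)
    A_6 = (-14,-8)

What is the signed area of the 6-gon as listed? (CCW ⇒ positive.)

401.25

Σ = (137.5) + (75.5) + (59.5) + (137) + (218) + (175) = 802.5
Signed area = Σ/2 = 401.25 (positive ⇒ counter-clockwise traversal).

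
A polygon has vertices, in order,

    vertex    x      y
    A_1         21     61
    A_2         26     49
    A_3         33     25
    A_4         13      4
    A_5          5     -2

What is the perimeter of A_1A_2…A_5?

|A_1A_2| = √((5)² + (-12)²) = √169 = 13
|A_2A_3| = √((7)² + (-24)²) = √625 = 25
|A_3A_4| = √((-20)² + (-21)²) = √841 = 29
|A_4A_5| = √((-8)² + (-6)²) = √100 = 10
|A_5A_1| = √((16)² + (63)²) = √4225 = 65
Perimeter = 13 + 25 + 29 + 10 + 65 = 142.

142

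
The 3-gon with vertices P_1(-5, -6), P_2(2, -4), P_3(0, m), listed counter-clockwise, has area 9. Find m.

-2

The doubled signed area Σ (x_i y_{i+1} − x_{i+1} y_i) is linear in m.
With m=0 it equals 32; the coefficient of m is 7 (from the two edges through P_3).
So 7·m + 32 = 2·9 = 18 ⇒ m = -2.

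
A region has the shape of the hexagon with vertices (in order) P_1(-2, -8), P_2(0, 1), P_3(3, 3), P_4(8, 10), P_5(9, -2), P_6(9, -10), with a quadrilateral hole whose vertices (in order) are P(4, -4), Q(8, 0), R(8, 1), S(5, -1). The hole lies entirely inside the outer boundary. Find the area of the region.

Outer boundary:
Apply the shoelace formula: 2A = Σ (x_i·y_{i+1} − x_{i+1}·y_i), indices taken mod 6.
Σ = (-2) + (-3) + (6) + (-106) + (-72) + (-92) = -269
Area = |Σ|/2 = 134.5.
Hole:
Apply the shoelace formula: 2A = Σ (x_i·y_{i+1} − x_{i+1}·y_i), indices taken mod 4.
P→Q: (4)(0) − (8)(-4) = 32
Q→R: (8)(1) − (8)(0) = 8
R→S: (8)(-1) − (5)(1) = -13
S→P: (5)(-4) − (4)(-1) = -16
Σ = 11
Area = |Σ|/2 = 5.5.
Net area = 134.5 − 5.5 = 129.

129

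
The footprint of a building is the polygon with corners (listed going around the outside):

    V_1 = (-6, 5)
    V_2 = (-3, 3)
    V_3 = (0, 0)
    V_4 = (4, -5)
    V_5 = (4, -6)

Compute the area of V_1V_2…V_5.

Apply Gauss's area formula: 2A = Σ (x_i·y_{i+1} − x_{i+1}·y_i), indices taken mod 5.
Σ = (-3) + (0) + (0) + (-4) + (-16) = -23
Area = |Σ|/2 = 11.5.

11.5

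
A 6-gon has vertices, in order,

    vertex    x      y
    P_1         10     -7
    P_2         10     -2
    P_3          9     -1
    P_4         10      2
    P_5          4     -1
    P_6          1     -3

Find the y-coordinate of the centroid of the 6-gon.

Apply Gauss's area formula. First the cross-terms c_i = x_i·y_{i+1} − x_{i+1}·y_i:
  50, 8, 28, -18, -11, 23  ⇒  2A = 80, A = 40.
Then Σ (y_i + y_{i+1})·c_i = -650, so ȳ = -650 / (6·40) = -65/24.

-65/24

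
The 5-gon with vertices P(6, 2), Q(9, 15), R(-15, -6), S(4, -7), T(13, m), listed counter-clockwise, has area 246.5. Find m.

-2

The doubled signed area Σ (x_i y_{i+1} − x_{i+1} y_i) is linear in m.
With m=0 it equals 489; the coefficient of m is -2 (from the two edges through T).
So -2·m + 489 = 2·246.5 = 493 ⇒ m = -2.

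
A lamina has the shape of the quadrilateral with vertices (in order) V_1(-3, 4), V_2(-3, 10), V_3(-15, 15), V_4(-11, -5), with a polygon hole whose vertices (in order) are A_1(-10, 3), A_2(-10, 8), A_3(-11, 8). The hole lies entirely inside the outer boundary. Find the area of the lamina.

131.5

Outer boundary:
V_1→V_2: (-3)(10) − (-3)(4) = -18
V_2→V_3: (-3)(15) − (-15)(10) = 105
V_3→V_4: (-15)(-5) − (-11)(15) = 240
V_4→V_1: (-11)(4) − (-3)(-5) = -59
Σ = 268
Area = |Σ|/2 = 134.
Hole:
Apply the shoelace formula: 2A = Σ (x_i·y_{i+1} − x_{i+1}·y_i), indices taken mod 3.
Σ = (-50) + (8) + (47) = 5
Area = |Σ|/2 = 2.5.
Net area = 134 − 2.5 = 131.5.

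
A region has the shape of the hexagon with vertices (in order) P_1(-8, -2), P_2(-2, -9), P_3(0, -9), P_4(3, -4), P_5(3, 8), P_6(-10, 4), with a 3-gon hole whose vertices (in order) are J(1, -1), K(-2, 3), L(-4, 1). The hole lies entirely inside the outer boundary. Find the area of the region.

139.5

Outer boundary:
Σ = (68) + (18) + (27) + (36) + (92) + (52) = 293
Area = |Σ|/2 = 146.5.
Hole:
Apply the shoelace (surveyor's) formula: 2A = Σ (x_i·y_{i+1} − x_{i+1}·y_i), indices taken mod 3.
Σ = (1) + (10) + (3) = 14
Area = |Σ|/2 = 7.
Net area = 146.5 − 7 = 139.5.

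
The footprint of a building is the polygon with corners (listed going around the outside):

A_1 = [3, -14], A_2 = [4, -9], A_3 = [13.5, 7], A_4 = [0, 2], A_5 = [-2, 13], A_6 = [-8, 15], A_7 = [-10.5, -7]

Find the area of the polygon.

332.5

Σ = (29) + (149.5) + (27) + (4) + (74) + (213.5) + (168) = 665
Area = |Σ|/2 = 332.5.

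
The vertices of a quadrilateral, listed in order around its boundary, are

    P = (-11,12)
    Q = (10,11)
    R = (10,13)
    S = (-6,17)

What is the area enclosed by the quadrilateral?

P→Q: (-11)(11) − (10)(12) = -241
Q→R: (10)(13) − (10)(11) = 20
R→S: (10)(17) − (-6)(13) = 248
S→P: (-6)(12) − (-11)(17) = 115
Σ = 142
Area = |Σ|/2 = 71.

71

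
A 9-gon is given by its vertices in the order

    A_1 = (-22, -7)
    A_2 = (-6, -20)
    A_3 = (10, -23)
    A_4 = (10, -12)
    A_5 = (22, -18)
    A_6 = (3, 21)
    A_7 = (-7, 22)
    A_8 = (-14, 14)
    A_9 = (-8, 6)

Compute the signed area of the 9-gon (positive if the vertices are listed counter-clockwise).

1042.5

Σ = (398) + (338) + (110) + (84) + (516) + (213) + (210) + (28) + (188) = 2085
Signed area = Σ/2 = 1042.5 (positive ⇒ counter-clockwise traversal).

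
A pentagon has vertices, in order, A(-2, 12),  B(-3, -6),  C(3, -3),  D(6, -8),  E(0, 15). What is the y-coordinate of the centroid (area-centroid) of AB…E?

Apply Gauss's area formula. First the cross-terms c_i = x_i·y_{i+1} − x_{i+1}·y_i:
  48, 27, -6, 90, 30  ⇒  2A = 189, A = 94.5.
Then Σ (y_i + y_{i+1})·c_i = 1551, so ȳ = 1551 / (6·94.5) = 517/189.

517/189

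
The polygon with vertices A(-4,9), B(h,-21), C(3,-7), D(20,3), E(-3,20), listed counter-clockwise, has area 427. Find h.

Write out the shoelace sum; only the two edges meeting at B involve h:
2·Area = [((-4)·(-21) − h·9) + (h·(-7) − 3·(-21))] + 611
       = -16·h + 758 = 854
⇒ h = -6.

-6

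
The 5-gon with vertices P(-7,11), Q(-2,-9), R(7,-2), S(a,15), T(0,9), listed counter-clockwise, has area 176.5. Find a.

The doubled signed area Σ (x_i y_{i+1} − x_{i+1} y_i) is linear in a.
With a=0 it equals 320; the coefficient of a is 11 (from the two edges through S).
So 11·a + 320 = 2·176.5 = 353 ⇒ a = 3.

3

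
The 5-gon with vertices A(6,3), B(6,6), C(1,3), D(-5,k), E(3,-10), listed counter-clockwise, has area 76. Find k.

The doubled signed area Σ (x_i y_{i+1} − x_{i+1} y_i) is linear in k.
With k=0 it equals 164; the coefficient of k is -2 (from the two edges through D).
So -2·k + 164 = 2·76 = 152 ⇒ k = 6.

6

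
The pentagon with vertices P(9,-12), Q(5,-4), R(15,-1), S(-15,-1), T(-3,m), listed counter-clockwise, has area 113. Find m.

The doubled signed area Σ (x_i y_{i+1} − x_{i+1} y_i) is linear in m.
With m=0 it equals 82; the coefficient of m is -24 (from the two edges through T).
So -24·m + 82 = 2·113 = 226 ⇒ m = -6.

-6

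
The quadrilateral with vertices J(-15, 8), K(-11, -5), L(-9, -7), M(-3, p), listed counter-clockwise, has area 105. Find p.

Write out the shoelace sum; only the two edges meeting at M involve p:
2·Area = [((-9)·p − (-3)·(-7)) + ((-3)·8 − (-15)·p)] + 195
       = 6·p + 150 = 210
⇒ p = 10.

10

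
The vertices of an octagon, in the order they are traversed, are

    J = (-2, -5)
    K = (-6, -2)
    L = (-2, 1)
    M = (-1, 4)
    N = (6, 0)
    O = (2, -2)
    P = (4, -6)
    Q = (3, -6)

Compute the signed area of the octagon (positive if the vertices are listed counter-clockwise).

-58

Apply the shoelace formula: 2A = Σ (x_i·y_{i+1} − x_{i+1}·y_i), indices taken mod 8.
Cross-terms: -26, -10, -7, -24, -12, -4, -6, -27  ⇒  Σ = -116
Signed area = Σ/2 = -58 (negative ⇒ clockwise traversal).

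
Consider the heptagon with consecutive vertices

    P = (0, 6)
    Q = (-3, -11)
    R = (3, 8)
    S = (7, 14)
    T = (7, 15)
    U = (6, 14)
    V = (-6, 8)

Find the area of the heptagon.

62

Cross-terms: 18, 9, -14, 7, 8, 132, -36  ⇒  Σ = 124
Area = |Σ|/2 = 62.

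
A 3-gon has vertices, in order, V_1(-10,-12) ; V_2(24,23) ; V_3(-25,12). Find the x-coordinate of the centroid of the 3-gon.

Apply Gauss's area formula. First the cross-terms c_i = x_i·y_{i+1} − x_{i+1}·y_i:
  58, 863, 420  ⇒  2A = 1341, A = 670.5.
Then Σ (x_i + x_{i+1})·c_i = -14751, so x̄ = -14751 / (6·670.5) = -11/3.

-11/3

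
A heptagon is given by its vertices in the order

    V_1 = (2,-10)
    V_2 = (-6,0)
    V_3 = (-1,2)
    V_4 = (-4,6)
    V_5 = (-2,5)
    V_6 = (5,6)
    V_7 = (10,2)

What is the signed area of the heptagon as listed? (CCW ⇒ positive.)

Apply Gauss's area formula: 2A = Σ (x_i·y_{i+1} − x_{i+1}·y_i), indices taken mod 7.
Σ = (-60) + (-12) + (2) + (-8) + (-37) + (-50) + (-104) = -269
Signed area = Σ/2 = -134.5 (negative ⇒ clockwise traversal).

-134.5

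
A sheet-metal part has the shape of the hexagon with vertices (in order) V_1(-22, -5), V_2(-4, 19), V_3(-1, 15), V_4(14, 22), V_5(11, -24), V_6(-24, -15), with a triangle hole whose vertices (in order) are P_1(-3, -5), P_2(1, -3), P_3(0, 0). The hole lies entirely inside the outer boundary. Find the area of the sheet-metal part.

Outer boundary:
Cross-terms: -438, -41, -232, -578, -741, -210  ⇒  Σ = -2240
Area = |Σ|/2 = 1120.
Hole:
P_1→P_2: (-3)(-3) − (1)(-5) = 14
P_2→P_3: (1)(0) − (0)(-3) = 0
P_3→P_1: (0)(-5) − (-3)(0) = 0
Σ = 14
Area = |Σ|/2 = 7.
Net area = 1120 − 7 = 1113.

1113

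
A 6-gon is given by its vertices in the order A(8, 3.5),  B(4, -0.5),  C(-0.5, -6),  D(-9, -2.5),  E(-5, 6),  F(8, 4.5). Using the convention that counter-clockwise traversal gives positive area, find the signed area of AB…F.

-120

Apply the shoelace formula: 2A = Σ (x_i·y_{i+1} − x_{i+1}·y_i), indices taken mod 6.
A→B: (8)(-0.5) − (4)(3.5) = -18
B→C: (4)(-6) − (-0.5)(-0.5) = -24.25
C→D: (-0.5)(-2.5) − (-9)(-6) = -52.75
D→E: (-9)(6) − (-5)(-2.5) = -66.5
E→F: (-5)(4.5) − (8)(6) = -70.5
F→A: (8)(3.5) − (8)(4.5) = -8
Σ = -240
Signed area = Σ/2 = -120 (negative ⇒ clockwise traversal).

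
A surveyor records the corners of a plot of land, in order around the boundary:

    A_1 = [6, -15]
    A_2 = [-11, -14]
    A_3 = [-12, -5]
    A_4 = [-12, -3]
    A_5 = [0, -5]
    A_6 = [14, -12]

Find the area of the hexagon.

Apply the shoelace (surveyor's) formula: 2A = Σ (x_i·y_{i+1} − x_{i+1}·y_i), indices taken mod 6.
Cross-terms: -249, -113, -24, 60, 70, -138  ⇒  Σ = -394
Area = |Σ|/2 = 197.

197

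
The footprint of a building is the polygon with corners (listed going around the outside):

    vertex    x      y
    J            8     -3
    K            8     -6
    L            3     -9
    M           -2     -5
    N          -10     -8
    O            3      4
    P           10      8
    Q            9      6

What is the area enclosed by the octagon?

132

Apply the shoelace (surveyor's) formula: 2A = Σ (x_i·y_{i+1} − x_{i+1}·y_i), indices taken mod 8.
Σ = (-24) + (-54) + (-33) + (-34) + (-16) + (-16) + (-12) + (-75) = -264
Area = |Σ|/2 = 132.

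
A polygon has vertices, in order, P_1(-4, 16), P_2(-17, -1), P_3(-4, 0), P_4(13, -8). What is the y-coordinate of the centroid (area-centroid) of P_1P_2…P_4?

331/90

Apply the surveyor's formula. First the cross-terms c_i = x_i·y_{i+1} − x_{i+1}·y_i:
  276, -4, 32, 176  ⇒  2A = 480, A = 240.
Then Σ (y_i + y_{i+1})·c_i = 5296, so ȳ = 5296 / (6·240) = 331/90.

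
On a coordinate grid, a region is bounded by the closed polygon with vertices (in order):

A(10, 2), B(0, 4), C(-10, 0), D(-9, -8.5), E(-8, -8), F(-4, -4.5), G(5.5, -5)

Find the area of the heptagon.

Apply the surveyor's formula: 2A = Σ (x_i·y_{i+1} − x_{i+1}·y_i), indices taken mod 7.
A→B: (10)(4) − (0)(2) = 40
B→C: (0)(0) − (-10)(4) = 40
C→D: (-10)(-8.5) − (-9)(0) = 85
D→E: (-9)(-8) − (-8)(-8.5) = 4
E→F: (-8)(-4.5) − (-4)(-8) = 4
F→G: (-4)(-5) − (5.5)(-4.5) = 44.75
G→A: (5.5)(2) − (10)(-5) = 61
Σ = 278.75
Area = |Σ|/2 = 139.375.

139.375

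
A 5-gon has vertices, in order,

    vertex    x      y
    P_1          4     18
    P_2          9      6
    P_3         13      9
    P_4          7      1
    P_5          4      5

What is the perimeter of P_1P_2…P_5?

|P_1P_2| = √((5)² + (-12)²) = √169 = 13
|P_2P_3| = √((4)² + (3)²) = √25 = 5
|P_3P_4| = √((-6)² + (-8)²) = √100 = 10
|P_4P_5| = √((-3)² + (4)²) = √25 = 5
|P_5P_1| = √((0)² + (13)²) = √169 = 13
Perimeter = 13 + 5 + 10 + 5 + 13 = 46.

46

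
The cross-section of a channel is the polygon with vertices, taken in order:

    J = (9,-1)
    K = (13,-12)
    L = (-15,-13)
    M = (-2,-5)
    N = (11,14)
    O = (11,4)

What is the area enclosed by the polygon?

262.5

Apply the shoelace (surveyor's) formula: 2A = Σ (x_i·y_{i+1} − x_{i+1}·y_i), indices taken mod 6.
Σ = (-95) + (-349) + (49) + (27) + (-110) + (-47) = -525
Area = |Σ|/2 = 262.5.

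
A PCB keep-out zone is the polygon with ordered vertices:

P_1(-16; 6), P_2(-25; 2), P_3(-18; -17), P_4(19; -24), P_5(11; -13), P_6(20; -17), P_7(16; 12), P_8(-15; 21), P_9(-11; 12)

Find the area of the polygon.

Apply the shoelace formula: 2A = Σ (x_i·y_{i+1} − x_{i+1}·y_i), indices taken mod 9.
Σ = (118) + (461) + (755) + (17) + (73) + (512) + (516) + (51) + (126) = 2629
Area = |Σ|/2 = 1314.5.

1314.5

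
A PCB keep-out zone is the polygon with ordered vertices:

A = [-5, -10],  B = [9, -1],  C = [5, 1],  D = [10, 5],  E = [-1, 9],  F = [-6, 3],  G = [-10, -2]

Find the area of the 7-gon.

Apply Gauss's area formula: 2A = Σ (x_i·y_{i+1} − x_{i+1}·y_i), indices taken mod 7.
Σ = (95) + (14) + (15) + (95) + (51) + (42) + (90) = 402
Area = |Σ|/2 = 201.

201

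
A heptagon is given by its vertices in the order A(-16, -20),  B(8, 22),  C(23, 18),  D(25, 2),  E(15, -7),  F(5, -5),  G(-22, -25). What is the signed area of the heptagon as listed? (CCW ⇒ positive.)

Apply the surveyor's formula: 2A = Σ (x_i·y_{i+1} − x_{i+1}·y_i), indices taken mod 7.
Σ = (-192) + (-362) + (-404) + (-205) + (-40) + (-235) + (40) = -1398
Signed area = Σ/2 = -699 (negative ⇒ clockwise traversal).

-699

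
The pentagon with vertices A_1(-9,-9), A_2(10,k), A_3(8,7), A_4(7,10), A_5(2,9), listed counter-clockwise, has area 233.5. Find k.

Write out the shoelace sum; only the two edges meeting at A_2 involve k:
2·Area = [((-9)·k − 10·(-9)) + (10·7 − 8·k)] + 137
       = -17·k + 297 = 467
⇒ k = -10.

-10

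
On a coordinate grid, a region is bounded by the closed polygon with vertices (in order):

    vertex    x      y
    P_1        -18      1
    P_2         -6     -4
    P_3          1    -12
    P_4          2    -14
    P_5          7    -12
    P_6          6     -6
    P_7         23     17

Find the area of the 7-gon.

Apply the shoelace (surveyor's) formula: 2A = Σ (x_i·y_{i+1} − x_{i+1}·y_i), indices taken mod 7.
Σ = (78) + (76) + (10) + (74) + (30) + (240) + (329) = 837
Area = |Σ|/2 = 418.5.

418.5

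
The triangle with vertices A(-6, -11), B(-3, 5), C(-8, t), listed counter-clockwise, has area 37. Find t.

Write out the shoelace sum; only the two edges meeting at C involve t:
2·Area = [((-3)·t − (-8)·5) + ((-8)·(-11) − (-6)·t)] + -63
       = 3·t + 65 = 74
⇒ t = 3.

3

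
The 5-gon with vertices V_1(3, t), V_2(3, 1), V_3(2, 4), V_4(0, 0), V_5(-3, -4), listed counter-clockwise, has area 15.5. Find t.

Write out the shoelace sum; only the two edges meeting at V_1 involve t:
2·Area = [((-3)·t − 3·(-4)) + (3·1 − 3·t)] + 10
       = -6·t + 25 = 31
⇒ t = -1.

-1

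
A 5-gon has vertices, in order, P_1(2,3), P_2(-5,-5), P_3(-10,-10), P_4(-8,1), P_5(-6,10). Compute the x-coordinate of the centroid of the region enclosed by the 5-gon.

-931/197

Apply the shoelace formula. First the cross-terms c_i = x_i·y_{i+1} − x_{i+1}·y_i:
  5, 0, -90, -74, -38  ⇒  2A = -197, A = -98.5.
Then Σ (x_i + x_{i+1})·c_i = 2793, so x̄ = 2793 / (6·(-98.5)) = -931/197.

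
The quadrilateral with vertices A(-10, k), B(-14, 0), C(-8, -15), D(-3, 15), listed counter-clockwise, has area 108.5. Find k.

Write out the shoelace sum; only the two edges meeting at A involve k:
2·Area = [((-3)·k − (-10)·15) + ((-10)·0 − (-14)·k)] + 45
       = 11·k + 195 = 217
⇒ k = 2.

2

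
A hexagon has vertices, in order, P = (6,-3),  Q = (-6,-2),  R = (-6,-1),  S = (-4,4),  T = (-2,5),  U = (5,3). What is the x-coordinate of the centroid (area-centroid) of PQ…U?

8/105

Apply Gauss's area formula. First the cross-terms c_i = x_i·y_{i+1} − x_{i+1}·y_i:
  -30, -6, -28, -12, -31, -33  ⇒  2A = -140, A = -70.
Then Σ (x_i + x_{i+1})·c_i = -32, so x̄ = -32 / (6·(-70)) = 8/105.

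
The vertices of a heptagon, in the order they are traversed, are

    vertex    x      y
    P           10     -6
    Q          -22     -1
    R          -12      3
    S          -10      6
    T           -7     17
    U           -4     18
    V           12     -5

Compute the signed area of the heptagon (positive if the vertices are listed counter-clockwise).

Apply the shoelace (surveyor's) formula: 2A = Σ (x_i·y_{i+1} − x_{i+1}·y_i), indices taken mod 7.
P→Q: (10)(-1) − (-22)(-6) = -142
Q→R: (-22)(3) − (-12)(-1) = -78
R→S: (-12)(6) − (-10)(3) = -42
S→T: (-10)(17) − (-7)(6) = -128
T→U: (-7)(18) − (-4)(17) = -58
U→V: (-4)(-5) − (12)(18) = -196
V→P: (12)(-6) − (10)(-5) = -22
Σ = -666
Signed area = Σ/2 = -333 (negative ⇒ clockwise traversal).

-333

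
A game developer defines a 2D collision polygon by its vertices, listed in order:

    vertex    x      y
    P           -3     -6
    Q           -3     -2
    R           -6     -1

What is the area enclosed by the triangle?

Apply the shoelace formula: 2A = Σ (x_i·y_{i+1} − x_{i+1}·y_i), indices taken mod 3.
P→Q: (-3)(-2) − (-3)(-6) = -12
Q→R: (-3)(-1) − (-6)(-2) = -9
R→P: (-6)(-6) − (-3)(-1) = 33
Σ = 12
Area = |Σ|/2 = 6.

6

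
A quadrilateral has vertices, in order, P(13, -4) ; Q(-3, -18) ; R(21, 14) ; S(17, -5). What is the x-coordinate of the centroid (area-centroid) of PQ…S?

Apply the shoelace formula. First the cross-terms c_i = x_i·y_{i+1} − x_{i+1}·y_i:
  -246, 336, -343, -3  ⇒  2A = -256, A = -128.
Then Σ (x_i + x_{i+1})·c_i = -9536, so x̄ = -9536 / (6·(-128)) = 149/12.

149/12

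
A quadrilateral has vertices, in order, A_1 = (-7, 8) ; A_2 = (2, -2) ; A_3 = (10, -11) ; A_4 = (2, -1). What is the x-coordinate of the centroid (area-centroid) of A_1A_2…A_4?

5/3

Apply the surveyor's formula. First the cross-terms c_i = x_i·y_{i+1} − x_{i+1}·y_i:
  -2, -2, 12, 9  ⇒  2A = 17, A = 8.5.
Then Σ (x_i + x_{i+1})·c_i = 85, so x̄ = 85 / (6·8.5) = 5/3.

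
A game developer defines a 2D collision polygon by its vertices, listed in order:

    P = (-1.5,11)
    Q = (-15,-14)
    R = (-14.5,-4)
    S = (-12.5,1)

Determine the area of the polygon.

P→Q: (-1.5)(-14) − (-15)(11) = 186
Q→R: (-15)(-4) − (-14.5)(-14) = -143
R→S: (-14.5)(1) − (-12.5)(-4) = -64.5
S→P: (-12.5)(11) − (-1.5)(1) = -136
Σ = -157.5
Area = |Σ|/2 = 78.75.

78.75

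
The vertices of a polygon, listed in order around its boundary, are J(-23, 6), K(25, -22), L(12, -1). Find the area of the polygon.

Σ = (356) + (239) + (49) = 644
Area = |Σ|/2 = 322.

322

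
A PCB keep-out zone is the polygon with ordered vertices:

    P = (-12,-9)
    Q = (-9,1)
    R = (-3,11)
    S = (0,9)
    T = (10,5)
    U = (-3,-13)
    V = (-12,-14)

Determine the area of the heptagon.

297.5

P→Q: (-12)(1) − (-9)(-9) = -93
Q→R: (-9)(11) − (-3)(1) = -96
R→S: (-3)(9) − (0)(11) = -27
S→T: (0)(5) − (10)(9) = -90
T→U: (10)(-13) − (-3)(5) = -115
U→V: (-3)(-14) − (-12)(-13) = -114
V→P: (-12)(-9) − (-12)(-14) = -60
Σ = -595
Area = |Σ|/2 = 297.5.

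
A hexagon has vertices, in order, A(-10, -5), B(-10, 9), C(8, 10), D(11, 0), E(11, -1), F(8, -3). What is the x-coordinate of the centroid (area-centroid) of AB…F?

-53/176

Apply the surveyor's formula. First the cross-terms c_i = x_i·y_{i+1} − x_{i+1}·y_i:
  -140, -172, -110, -11, -25, -70  ⇒  2A = -528, A = -264.
Then Σ (x_i + x_{i+1})·c_i = 477, so x̄ = 477 / (6·(-264)) = -53/176.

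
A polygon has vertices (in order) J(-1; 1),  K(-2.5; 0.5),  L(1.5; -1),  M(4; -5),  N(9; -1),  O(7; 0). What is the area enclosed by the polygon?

27.625

Σ = (2) + (1.75) + (-3.5) + (41) + (7) + (7) = 55.25
Area = |Σ|/2 = 27.625.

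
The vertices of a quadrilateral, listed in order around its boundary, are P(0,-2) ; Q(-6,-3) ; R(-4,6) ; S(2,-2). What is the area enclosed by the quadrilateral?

Apply the surveyor's formula: 2A = Σ (x_i·y_{i+1} − x_{i+1}·y_i), indices taken mod 4.
Σ = (-12) + (-48) + (-4) + (-4) = -68
Area = |Σ|/2 = 34.

34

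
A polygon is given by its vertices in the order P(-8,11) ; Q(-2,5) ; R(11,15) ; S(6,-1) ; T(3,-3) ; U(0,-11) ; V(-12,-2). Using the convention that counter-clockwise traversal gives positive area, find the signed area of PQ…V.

Cross-terms: -18, -85, -101, -15, -33, -132, -148  ⇒  Σ = -532
Signed area = Σ/2 = -266 (negative ⇒ clockwise traversal).

-266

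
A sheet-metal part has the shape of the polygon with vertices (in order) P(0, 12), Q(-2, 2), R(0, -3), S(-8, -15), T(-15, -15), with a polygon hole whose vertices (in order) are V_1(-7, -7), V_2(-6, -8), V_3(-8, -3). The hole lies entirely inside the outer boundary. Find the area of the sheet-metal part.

Outer boundary:
Σ = (24) + (6) + (-24) + (-105) + (-180) = -279
Area = |Σ|/2 = 139.5.
Hole:
Apply the shoelace formula: 2A = Σ (x_i·y_{i+1} − x_{i+1}·y_i), indices taken mod 3.
Σ = (14) + (-46) + (35) = 3
Area = |Σ|/2 = 1.5.
Net area = 139.5 − 1.5 = 138.

138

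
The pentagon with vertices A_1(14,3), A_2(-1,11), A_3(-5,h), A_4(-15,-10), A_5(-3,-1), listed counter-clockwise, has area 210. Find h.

12

Write out the shoelace sum; only the two edges meeting at A_3 involve h:
2·Area = [((-1)·h − (-5)·11) + ((-5)·(-10) − (-15)·h)] + 147
       = 14·h + 252 = 420
⇒ h = 12.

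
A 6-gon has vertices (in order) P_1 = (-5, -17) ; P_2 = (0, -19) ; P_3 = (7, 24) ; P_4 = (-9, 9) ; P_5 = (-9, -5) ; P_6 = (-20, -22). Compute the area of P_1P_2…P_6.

480.5

Apply Gauss's area formula: 2A = Σ (x_i·y_{i+1} − x_{i+1}·y_i), indices taken mod 6.
P_1→P_2: (-5)(-19) − (0)(-17) = 95
P_2→P_3: (0)(24) − (7)(-19) = 133
P_3→P_4: (7)(9) − (-9)(24) = 279
P_4→P_5: (-9)(-5) − (-9)(9) = 126
P_5→P_6: (-9)(-22) − (-20)(-5) = 98
P_6→P_1: (-20)(-17) − (-5)(-22) = 230
Σ = 961
Area = |Σ|/2 = 480.5.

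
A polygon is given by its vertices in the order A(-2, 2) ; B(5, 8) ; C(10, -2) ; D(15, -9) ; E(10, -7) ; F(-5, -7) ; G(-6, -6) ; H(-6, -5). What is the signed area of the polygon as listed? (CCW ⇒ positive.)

Apply the shoelace (surveyor's) formula: 2A = Σ (x_i·y_{i+1} − x_{i+1}·y_i), indices taken mod 8.
Σ = (-26) + (-90) + (-60) + (-15) + (-105) + (-12) + (-6) + (-22) = -336
Signed area = Σ/2 = -168 (negative ⇒ clockwise traversal).

-168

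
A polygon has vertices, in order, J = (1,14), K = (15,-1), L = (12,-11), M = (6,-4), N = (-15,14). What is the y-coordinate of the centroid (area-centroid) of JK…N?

801/182

Apply the shoelace (surveyor's) formula. First the cross-terms c_i = x_i·y_{i+1} − x_{i+1}·y_i:
  -211, -153, 18, 24, -224  ⇒  2A = -546, A = -273.
Then Σ (y_i + y_{i+1})·c_i = -7209, so ȳ = -7209 / (6·(-273)) = 801/182.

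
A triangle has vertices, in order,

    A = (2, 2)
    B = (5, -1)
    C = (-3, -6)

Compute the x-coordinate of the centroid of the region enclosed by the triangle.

4/3

Apply the shoelace formula. First the cross-terms c_i = x_i·y_{i+1} − x_{i+1}·y_i:
  -12, -33, 6  ⇒  2A = -39, A = -19.5.
Then Σ (x_i + x_{i+1})·c_i = -156, so x̄ = -156 / (6·(-19.5)) = 4/3.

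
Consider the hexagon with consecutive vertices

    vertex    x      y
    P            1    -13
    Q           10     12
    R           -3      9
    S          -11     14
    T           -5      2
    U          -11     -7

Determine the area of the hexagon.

290

Cross-terms: 142, 126, 57, 48, 57, 150  ⇒  Σ = 580
Area = |Σ|/2 = 290.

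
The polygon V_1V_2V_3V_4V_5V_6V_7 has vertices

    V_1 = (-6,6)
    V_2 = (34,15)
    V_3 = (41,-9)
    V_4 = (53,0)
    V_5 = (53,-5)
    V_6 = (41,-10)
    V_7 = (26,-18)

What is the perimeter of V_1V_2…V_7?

156

|V_1V_2| = √((40)² + (9)²) = √1681 = 41
|V_2V_3| = √((7)² + (-24)²) = √625 = 25
|V_3V_4| = √((12)² + (9)²) = √225 = 15
|V_4V_5| = √((0)² + (-5)²) = √25 = 5
|V_5V_6| = √((-12)² + (-5)²) = √169 = 13
|V_6V_7| = √((-15)² + (-8)²) = √289 = 17
|V_7V_1| = √((-32)² + (24)²) = √1600 = 40
Perimeter = 41 + 25 + 15 + 5 + 13 + 17 + 40 = 156.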